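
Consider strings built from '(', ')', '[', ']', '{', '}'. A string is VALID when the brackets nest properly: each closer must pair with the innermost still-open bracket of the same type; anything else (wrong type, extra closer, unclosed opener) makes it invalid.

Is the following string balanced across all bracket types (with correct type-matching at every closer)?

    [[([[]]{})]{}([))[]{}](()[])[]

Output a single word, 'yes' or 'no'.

Answer: no

Derivation:
pos 0: push '['; stack = [
pos 1: push '['; stack = [[
pos 2: push '('; stack = [[(
pos 3: push '['; stack = [[([
pos 4: push '['; stack = [[([[
pos 5: ']' matches '['; pop; stack = [[([
pos 6: ']' matches '['; pop; stack = [[(
pos 7: push '{'; stack = [[({
pos 8: '}' matches '{'; pop; stack = [[(
pos 9: ')' matches '('; pop; stack = [[
pos 10: ']' matches '['; pop; stack = [
pos 11: push '{'; stack = [{
pos 12: '}' matches '{'; pop; stack = [
pos 13: push '('; stack = [(
pos 14: push '['; stack = [([
pos 15: saw closer ')' but top of stack is '[' (expected ']') → INVALID
Verdict: type mismatch at position 15: ')' closes '[' → no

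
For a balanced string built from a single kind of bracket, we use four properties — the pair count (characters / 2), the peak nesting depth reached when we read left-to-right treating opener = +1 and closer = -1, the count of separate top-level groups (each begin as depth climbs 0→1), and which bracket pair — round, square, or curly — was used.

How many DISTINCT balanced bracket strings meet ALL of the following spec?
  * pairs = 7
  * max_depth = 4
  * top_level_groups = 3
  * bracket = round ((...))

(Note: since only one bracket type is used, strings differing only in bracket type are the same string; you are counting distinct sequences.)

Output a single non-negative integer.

Spec: pairs=7 depth=4 groups=3
Count(depth <= 4) = 87
Count(depth <= 3) = 66
Count(depth == 4) = 87 - 66 = 21

Answer: 21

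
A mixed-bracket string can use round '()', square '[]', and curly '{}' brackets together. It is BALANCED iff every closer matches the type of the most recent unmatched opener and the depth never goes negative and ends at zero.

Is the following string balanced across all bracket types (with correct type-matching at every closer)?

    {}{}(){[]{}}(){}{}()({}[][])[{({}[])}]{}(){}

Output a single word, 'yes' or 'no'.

Answer: yes

Derivation:
pos 0: push '{'; stack = {
pos 1: '}' matches '{'; pop; stack = (empty)
pos 2: push '{'; stack = {
pos 3: '}' matches '{'; pop; stack = (empty)
pos 4: push '('; stack = (
pos 5: ')' matches '('; pop; stack = (empty)
pos 6: push '{'; stack = {
pos 7: push '['; stack = {[
pos 8: ']' matches '['; pop; stack = {
pos 9: push '{'; stack = {{
pos 10: '}' matches '{'; pop; stack = {
pos 11: '}' matches '{'; pop; stack = (empty)
pos 12: push '('; stack = (
pos 13: ')' matches '('; pop; stack = (empty)
pos 14: push '{'; stack = {
pos 15: '}' matches '{'; pop; stack = (empty)
pos 16: push '{'; stack = {
pos 17: '}' matches '{'; pop; stack = (empty)
pos 18: push '('; stack = (
pos 19: ')' matches '('; pop; stack = (empty)
pos 20: push '('; stack = (
pos 21: push '{'; stack = ({
pos 22: '}' matches '{'; pop; stack = (
pos 23: push '['; stack = ([
pos 24: ']' matches '['; pop; stack = (
pos 25: push '['; stack = ([
pos 26: ']' matches '['; pop; stack = (
pos 27: ')' matches '('; pop; stack = (empty)
pos 28: push '['; stack = [
pos 29: push '{'; stack = [{
pos 30: push '('; stack = [{(
pos 31: push '{'; stack = [{({
pos 32: '}' matches '{'; pop; stack = [{(
pos 33: push '['; stack = [{([
pos 34: ']' matches '['; pop; stack = [{(
pos 35: ')' matches '('; pop; stack = [{
pos 36: '}' matches '{'; pop; stack = [
pos 37: ']' matches '['; pop; stack = (empty)
pos 38: push '{'; stack = {
pos 39: '}' matches '{'; pop; stack = (empty)
pos 40: push '('; stack = (
pos 41: ')' matches '('; pop; stack = (empty)
pos 42: push '{'; stack = {
pos 43: '}' matches '{'; pop; stack = (empty)
end: stack empty → VALID
Verdict: properly nested → yes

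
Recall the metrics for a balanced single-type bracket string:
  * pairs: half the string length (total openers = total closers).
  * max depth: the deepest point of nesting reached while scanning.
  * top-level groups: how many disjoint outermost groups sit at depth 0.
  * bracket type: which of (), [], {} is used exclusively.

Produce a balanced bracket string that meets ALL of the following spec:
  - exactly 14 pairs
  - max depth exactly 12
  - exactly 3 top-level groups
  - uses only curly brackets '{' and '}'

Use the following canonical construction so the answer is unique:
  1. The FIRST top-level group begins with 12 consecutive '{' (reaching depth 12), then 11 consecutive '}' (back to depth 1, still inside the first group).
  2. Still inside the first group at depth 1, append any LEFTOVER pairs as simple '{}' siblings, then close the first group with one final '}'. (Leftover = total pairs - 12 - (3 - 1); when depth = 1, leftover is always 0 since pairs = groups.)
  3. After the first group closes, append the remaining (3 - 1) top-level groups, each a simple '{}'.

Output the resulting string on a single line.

Spec: pairs=14 depth=12 groups=3
Leftover pairs = 14 - 12 - (3-1) = 0
First group: deep chain of depth 12 + 0 sibling pairs
Remaining 2 groups: simple '{}' each

Answer: {{{{{{{{{{{{}}}}}}}}}}}}{}{}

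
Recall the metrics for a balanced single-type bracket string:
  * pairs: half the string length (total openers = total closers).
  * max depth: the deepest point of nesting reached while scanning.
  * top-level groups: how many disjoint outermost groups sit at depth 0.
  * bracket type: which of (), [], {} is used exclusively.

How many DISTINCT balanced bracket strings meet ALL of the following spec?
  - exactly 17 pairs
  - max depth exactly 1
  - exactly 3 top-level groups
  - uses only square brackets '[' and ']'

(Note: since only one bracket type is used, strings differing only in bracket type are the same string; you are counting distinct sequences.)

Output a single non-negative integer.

Spec: pairs=17 depth=1 groups=3
Count(depth <= 1) = 0
Count(depth <= 0) = 0
Count(depth == 1) = 0 - 0 = 0

Answer: 0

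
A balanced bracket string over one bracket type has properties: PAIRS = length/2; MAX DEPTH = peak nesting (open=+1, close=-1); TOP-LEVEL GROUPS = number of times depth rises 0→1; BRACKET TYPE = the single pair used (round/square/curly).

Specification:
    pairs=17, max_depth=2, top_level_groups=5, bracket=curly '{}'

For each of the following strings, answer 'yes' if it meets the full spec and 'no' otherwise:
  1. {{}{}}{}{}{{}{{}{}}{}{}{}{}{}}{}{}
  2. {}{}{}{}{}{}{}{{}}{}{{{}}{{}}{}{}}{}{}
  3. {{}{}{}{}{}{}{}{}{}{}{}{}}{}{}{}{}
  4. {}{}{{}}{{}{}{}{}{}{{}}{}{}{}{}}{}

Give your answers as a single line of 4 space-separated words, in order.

Answer: no no yes no

Derivation:
String 1 '{{}{}}{}{}{{}{{}{}}{}{}{}{}{}}{}{}': depth seq [1 2 1 2 1 0 1 0 1 0 1 2 1 2 3 2 3 2 1 2 1 2 1 2 1 2 1 2 1 0 1 0 1 0]
  -> pairs=17 depth=3 groups=6 -> no
String 2 '{}{}{}{}{}{}{}{{}}{}{{{}}{{}}{}{}}{}{}': depth seq [1 0 1 0 1 0 1 0 1 0 1 0 1 0 1 2 1 0 1 0 1 2 3 2 1 2 3 2 1 2 1 2 1 0 1 0 1 0]
  -> pairs=19 depth=3 groups=12 -> no
String 3 '{{}{}{}{}{}{}{}{}{}{}{}{}}{}{}{}{}': depth seq [1 2 1 2 1 2 1 2 1 2 1 2 1 2 1 2 1 2 1 2 1 2 1 2 1 0 1 0 1 0 1 0 1 0]
  -> pairs=17 depth=2 groups=5 -> yes
String 4 '{}{}{{}}{{}{}{}{}{}{{}}{}{}{}{}}{}': depth seq [1 0 1 0 1 2 1 0 1 2 1 2 1 2 1 2 1 2 1 2 3 2 1 2 1 2 1 2 1 2 1 0 1 0]
  -> pairs=17 depth=3 groups=5 -> no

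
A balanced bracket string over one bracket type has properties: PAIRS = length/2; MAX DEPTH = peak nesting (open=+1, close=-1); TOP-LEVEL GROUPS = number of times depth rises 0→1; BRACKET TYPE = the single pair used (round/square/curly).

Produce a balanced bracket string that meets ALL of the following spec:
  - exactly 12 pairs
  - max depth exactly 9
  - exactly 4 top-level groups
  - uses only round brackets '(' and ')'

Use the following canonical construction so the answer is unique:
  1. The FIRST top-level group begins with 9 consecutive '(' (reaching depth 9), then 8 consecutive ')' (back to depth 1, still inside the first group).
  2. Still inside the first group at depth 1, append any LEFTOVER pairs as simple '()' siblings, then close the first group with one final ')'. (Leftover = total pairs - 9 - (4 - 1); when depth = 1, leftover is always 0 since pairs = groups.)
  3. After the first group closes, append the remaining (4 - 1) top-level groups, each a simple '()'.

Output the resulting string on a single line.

Spec: pairs=12 depth=9 groups=4
Leftover pairs = 12 - 9 - (4-1) = 0
First group: deep chain of depth 9 + 0 sibling pairs
Remaining 3 groups: simple '()' each

Answer: ((((((((()))))))))()()()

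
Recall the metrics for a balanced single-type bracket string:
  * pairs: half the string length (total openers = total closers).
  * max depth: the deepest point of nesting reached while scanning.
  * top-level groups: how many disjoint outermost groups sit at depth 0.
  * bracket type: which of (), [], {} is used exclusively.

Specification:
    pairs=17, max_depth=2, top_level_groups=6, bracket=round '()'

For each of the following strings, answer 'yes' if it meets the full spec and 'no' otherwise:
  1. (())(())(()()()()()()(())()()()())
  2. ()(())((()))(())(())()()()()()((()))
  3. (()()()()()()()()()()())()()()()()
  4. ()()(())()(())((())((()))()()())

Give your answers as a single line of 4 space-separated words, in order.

String 1 '(())(())(()()()()()()(())()()()())': depth seq [1 2 1 0 1 2 1 0 1 2 1 2 1 2 1 2 1 2 1 2 1 2 3 2 1 2 1 2 1 2 1 2 1 0]
  -> pairs=17 depth=3 groups=3 -> no
String 2 '()(())((()))(())(())()()()()()((()))': depth seq [1 0 1 2 1 0 1 2 3 2 1 0 1 2 1 0 1 2 1 0 1 0 1 0 1 0 1 0 1 0 1 2 3 2 1 0]
  -> pairs=18 depth=3 groups=11 -> no
String 3 '(()()()()()()()()()()())()()()()()': depth seq [1 2 1 2 1 2 1 2 1 2 1 2 1 2 1 2 1 2 1 2 1 2 1 0 1 0 1 0 1 0 1 0 1 0]
  -> pairs=17 depth=2 groups=6 -> yes
String 4 '()()(())()(())((())((()))()()())': depth seq [1 0 1 0 1 2 1 0 1 0 1 2 1 0 1 2 3 2 1 2 3 4 3 2 1 2 1 2 1 2 1 0]
  -> pairs=16 depth=4 groups=6 -> no

Answer: no no yes no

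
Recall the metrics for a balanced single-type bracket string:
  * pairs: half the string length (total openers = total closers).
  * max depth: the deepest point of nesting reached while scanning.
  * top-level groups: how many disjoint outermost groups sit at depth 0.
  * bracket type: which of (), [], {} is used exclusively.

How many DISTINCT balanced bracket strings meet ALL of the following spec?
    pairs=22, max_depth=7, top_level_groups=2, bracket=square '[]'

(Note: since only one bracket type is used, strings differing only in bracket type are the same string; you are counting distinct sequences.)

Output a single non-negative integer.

Spec: pairs=22 depth=7 groups=2
Count(depth <= 7) = 14503236352
Count(depth <= 6) = 8681322321
Count(depth == 7) = 14503236352 - 8681322321 = 5821914031

Answer: 5821914031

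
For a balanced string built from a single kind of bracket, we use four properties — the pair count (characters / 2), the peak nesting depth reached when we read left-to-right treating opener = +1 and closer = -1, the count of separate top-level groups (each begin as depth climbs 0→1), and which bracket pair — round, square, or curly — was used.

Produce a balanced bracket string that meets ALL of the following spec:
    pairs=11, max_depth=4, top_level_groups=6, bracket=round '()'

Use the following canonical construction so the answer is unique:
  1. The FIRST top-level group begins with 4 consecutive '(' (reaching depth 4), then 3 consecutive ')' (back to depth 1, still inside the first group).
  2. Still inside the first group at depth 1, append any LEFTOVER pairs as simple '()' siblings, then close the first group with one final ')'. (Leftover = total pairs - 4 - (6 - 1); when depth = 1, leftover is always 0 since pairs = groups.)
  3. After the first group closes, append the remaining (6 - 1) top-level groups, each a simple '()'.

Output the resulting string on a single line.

Spec: pairs=11 depth=4 groups=6
Leftover pairs = 11 - 4 - (6-1) = 2
First group: deep chain of depth 4 + 2 sibling pairs
Remaining 5 groups: simple '()' each

Answer: (((()))()())()()()()()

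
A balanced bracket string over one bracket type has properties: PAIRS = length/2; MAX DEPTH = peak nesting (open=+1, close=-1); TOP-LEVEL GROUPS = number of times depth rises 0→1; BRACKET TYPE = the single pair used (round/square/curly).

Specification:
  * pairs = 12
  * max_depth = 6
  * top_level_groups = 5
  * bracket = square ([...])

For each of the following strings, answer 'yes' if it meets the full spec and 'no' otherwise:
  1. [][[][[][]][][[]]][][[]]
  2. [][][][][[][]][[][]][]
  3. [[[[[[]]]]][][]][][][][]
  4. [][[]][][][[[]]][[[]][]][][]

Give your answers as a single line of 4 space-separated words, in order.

String 1 '[][[][[][]][][[]]][][[]]': depth seq [1 0 1 2 1 2 3 2 3 2 1 2 1 2 3 2 1 0 1 0 1 2 1 0]
  -> pairs=12 depth=3 groups=4 -> no
String 2 '[][][][][[][]][[][]][]': depth seq [1 0 1 0 1 0 1 0 1 2 1 2 1 0 1 2 1 2 1 0 1 0]
  -> pairs=11 depth=2 groups=7 -> no
String 3 '[[[[[[]]]]][][]][][][][]': depth seq [1 2 3 4 5 6 5 4 3 2 1 2 1 2 1 0 1 0 1 0 1 0 1 0]
  -> pairs=12 depth=6 groups=5 -> yes
String 4 '[][[]][][][[[]]][[[]][]][][]': depth seq [1 0 1 2 1 0 1 0 1 0 1 2 3 2 1 0 1 2 3 2 1 2 1 0 1 0 1 0]
  -> pairs=14 depth=3 groups=8 -> no

Answer: no no yes no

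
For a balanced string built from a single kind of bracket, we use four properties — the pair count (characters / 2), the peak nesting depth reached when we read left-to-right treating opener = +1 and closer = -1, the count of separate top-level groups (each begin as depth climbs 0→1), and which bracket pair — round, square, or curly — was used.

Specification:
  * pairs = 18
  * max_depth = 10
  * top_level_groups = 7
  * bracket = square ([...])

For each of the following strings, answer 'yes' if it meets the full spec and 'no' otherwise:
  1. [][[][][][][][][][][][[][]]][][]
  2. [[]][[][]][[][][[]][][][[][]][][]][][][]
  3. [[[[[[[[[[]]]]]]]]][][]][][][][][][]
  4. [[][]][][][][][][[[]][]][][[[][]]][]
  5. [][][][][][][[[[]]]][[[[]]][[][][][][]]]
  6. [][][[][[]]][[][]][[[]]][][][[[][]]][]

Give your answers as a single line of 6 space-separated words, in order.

Answer: no no yes no no no

Derivation:
String 1 '[][[][][][][][][][][][[][]]][][]': depth seq [1 0 1 2 1 2 1 2 1 2 1 2 1 2 1 2 1 2 1 2 1 2 3 2 3 2 1 0 1 0 1 0]
  -> pairs=16 depth=3 groups=4 -> no
String 2 '[[]][[][]][[][][[]][][][[][]][][]][][][]': depth seq [1 2 1 0 1 2 1 2 1 0 1 2 1 2 1 2 3 2 1 2 1 2 1 2 3 2 3 2 1 2 1 2 1 0 1 0 1 0 1 0]
  -> pairs=20 depth=3 groups=6 -> no
String 3 '[[[[[[[[[[]]]]]]]]][][]][][][][][][]': depth seq [1 2 3 4 5 6 7 8 9 10 9 8 7 6 5 4 3 2 1 2 1 2 1 0 1 0 1 0 1 0 1 0 1 0 1 0]
  -> pairs=18 depth=10 groups=7 -> yes
String 4 '[[][]][][][][][][[[]][]][][[[][]]][]': depth seq [1 2 1 2 1 0 1 0 1 0 1 0 1 0 1 0 1 2 3 2 1 2 1 0 1 0 1 2 3 2 3 2 1 0 1 0]
  -> pairs=18 depth=3 groups=10 -> no
String 5 '[][][][][][][[[[]]]][[[[]]][[][][][][]]]': depth seq [1 0 1 0 1 0 1 0 1 0 1 0 1 2 3 4 3 2 1 0 1 2 3 4 3 2 1 2 3 2 3 2 3 2 3 2 3 2 1 0]
  -> pairs=20 depth=4 groups=8 -> no
String 6 '[][][[][[]]][[][]][[[]]][][][[[][]]][]': depth seq [1 0 1 0 1 2 1 2 3 2 1 0 1 2 1 2 1 0 1 2 3 2 1 0 1 0 1 0 1 2 3 2 3 2 1 0 1 0]
  -> pairs=19 depth=3 groups=9 -> no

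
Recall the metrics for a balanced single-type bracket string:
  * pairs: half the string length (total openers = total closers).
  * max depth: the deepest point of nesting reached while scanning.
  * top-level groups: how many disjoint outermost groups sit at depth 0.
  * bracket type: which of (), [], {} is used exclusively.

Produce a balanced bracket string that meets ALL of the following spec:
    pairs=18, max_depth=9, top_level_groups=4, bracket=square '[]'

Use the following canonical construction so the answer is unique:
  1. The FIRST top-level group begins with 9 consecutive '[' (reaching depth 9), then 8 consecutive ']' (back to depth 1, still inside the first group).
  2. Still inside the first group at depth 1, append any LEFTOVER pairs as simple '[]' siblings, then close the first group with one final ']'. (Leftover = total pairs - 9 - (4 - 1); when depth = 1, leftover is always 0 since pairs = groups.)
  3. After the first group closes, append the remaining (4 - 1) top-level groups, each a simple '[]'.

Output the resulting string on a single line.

Spec: pairs=18 depth=9 groups=4
Leftover pairs = 18 - 9 - (4-1) = 6
First group: deep chain of depth 9 + 6 sibling pairs
Remaining 3 groups: simple '[]' each

Answer: [[[[[[[[[]]]]]]]][][][][][][]][][][]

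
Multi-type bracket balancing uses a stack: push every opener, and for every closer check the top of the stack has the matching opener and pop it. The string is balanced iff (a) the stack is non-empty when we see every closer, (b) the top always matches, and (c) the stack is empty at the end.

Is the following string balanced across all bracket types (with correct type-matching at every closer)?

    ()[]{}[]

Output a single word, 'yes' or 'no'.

pos 0: push '('; stack = (
pos 1: ')' matches '('; pop; stack = (empty)
pos 2: push '['; stack = [
pos 3: ']' matches '['; pop; stack = (empty)
pos 4: push '{'; stack = {
pos 5: '}' matches '{'; pop; stack = (empty)
pos 6: push '['; stack = [
pos 7: ']' matches '['; pop; stack = (empty)
end: stack empty → VALID
Verdict: properly nested → yes

Answer: yes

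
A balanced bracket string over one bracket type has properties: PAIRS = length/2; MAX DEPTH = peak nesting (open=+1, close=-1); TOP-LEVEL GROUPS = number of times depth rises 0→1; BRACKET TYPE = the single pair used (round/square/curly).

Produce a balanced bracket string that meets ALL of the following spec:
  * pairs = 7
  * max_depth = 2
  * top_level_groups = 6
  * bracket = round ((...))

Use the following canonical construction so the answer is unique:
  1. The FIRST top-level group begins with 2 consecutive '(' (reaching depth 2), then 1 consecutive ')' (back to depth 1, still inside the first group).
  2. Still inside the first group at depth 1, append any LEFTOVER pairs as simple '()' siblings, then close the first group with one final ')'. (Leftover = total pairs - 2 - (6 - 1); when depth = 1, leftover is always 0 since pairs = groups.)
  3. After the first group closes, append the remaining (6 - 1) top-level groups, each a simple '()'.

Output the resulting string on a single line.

Spec: pairs=7 depth=2 groups=6
Leftover pairs = 7 - 2 - (6-1) = 0
First group: deep chain of depth 2 + 0 sibling pairs
Remaining 5 groups: simple '()' each

Answer: (())()()()()()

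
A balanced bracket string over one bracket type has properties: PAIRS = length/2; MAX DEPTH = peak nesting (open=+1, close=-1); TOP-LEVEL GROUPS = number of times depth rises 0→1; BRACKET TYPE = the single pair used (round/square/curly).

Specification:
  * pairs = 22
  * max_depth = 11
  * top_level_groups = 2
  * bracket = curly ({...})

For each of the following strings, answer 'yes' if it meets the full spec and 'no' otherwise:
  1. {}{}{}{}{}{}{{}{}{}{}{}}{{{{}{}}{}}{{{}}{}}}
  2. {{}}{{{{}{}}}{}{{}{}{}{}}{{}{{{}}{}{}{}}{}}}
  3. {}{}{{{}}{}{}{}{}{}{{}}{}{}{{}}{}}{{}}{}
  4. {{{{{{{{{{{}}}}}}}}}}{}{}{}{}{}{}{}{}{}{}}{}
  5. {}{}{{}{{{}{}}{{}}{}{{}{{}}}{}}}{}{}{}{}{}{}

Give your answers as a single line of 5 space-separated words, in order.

Answer: no no no yes no

Derivation:
String 1 '{}{}{}{}{}{}{{}{}{}{}{}}{{{{}{}}{}}{{{}}{}}}': depth seq [1 0 1 0 1 0 1 0 1 0 1 0 1 2 1 2 1 2 1 2 1 2 1 0 1 2 3 4 3 4 3 2 3 2 1 2 3 4 3 2 3 2 1 0]
  -> pairs=22 depth=4 groups=8 -> no
String 2 '{{}}{{{{}{}}}{}{{}{}{}{}}{{}{{{}}{}{}{}}{}}}': depth seq [1 2 1 0 1 2 3 4 3 4 3 2 1 2 1 2 3 2 3 2 3 2 3 2 1 2 3 2 3 4 5 4 3 4 3 4 3 4 3 2 3 2 1 0]
  -> pairs=22 depth=5 groups=2 -> no
String 3 '{}{}{{{}}{}{}{}{}{}{{}}{}{}{{}}{}}{{}}{}': depth seq [1 0 1 0 1 2 3 2 1 2 1 2 1 2 1 2 1 2 1 2 3 2 1 2 1 2 1 2 3 2 1 2 1 0 1 2 1 0 1 0]
  -> pairs=20 depth=3 groups=5 -> no
String 4 '{{{{{{{{{{{}}}}}}}}}}{}{}{}{}{}{}{}{}{}{}}{}': depth seq [1 2 3 4 5 6 7 8 9 10 11 10 9 8 7 6 5 4 3 2 1 2 1 2 1 2 1 2 1 2 1 2 1 2 1 2 1 2 1 2 1 0 1 0]
  -> pairs=22 depth=11 groups=2 -> yes
String 5 '{}{}{{}{{{}{}}{{}}{}{{}{{}}}{}}}{}{}{}{}{}{}': depth seq [1 0 1 0 1 2 1 2 3 4 3 4 3 2 3 4 3 2 3 2 3 4 3 4 5 4 3 2 3 2 1 0 1 0 1 0 1 0 1 0 1 0 1 0]
  -> pairs=22 depth=5 groups=9 -> no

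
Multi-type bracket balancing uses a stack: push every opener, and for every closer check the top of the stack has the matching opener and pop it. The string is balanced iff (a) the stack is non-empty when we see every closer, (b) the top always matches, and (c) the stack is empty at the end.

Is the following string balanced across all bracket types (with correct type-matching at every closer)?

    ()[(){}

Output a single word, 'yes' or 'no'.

pos 0: push '('; stack = (
pos 1: ')' matches '('; pop; stack = (empty)
pos 2: push '['; stack = [
pos 3: push '('; stack = [(
pos 4: ')' matches '('; pop; stack = [
pos 5: push '{'; stack = [{
pos 6: '}' matches '{'; pop; stack = [
end: stack still non-empty ([) → INVALID
Verdict: unclosed openers at end: [ → no

Answer: no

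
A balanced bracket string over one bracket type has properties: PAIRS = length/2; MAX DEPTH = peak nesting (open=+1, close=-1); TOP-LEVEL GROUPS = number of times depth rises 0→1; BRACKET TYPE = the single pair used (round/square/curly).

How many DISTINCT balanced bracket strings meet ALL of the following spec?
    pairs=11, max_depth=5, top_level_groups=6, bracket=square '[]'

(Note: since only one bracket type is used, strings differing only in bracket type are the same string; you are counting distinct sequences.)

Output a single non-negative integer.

Spec: pairs=11 depth=5 groups=6
Count(depth <= 5) = 1632
Count(depth <= 4) = 1560
Count(depth == 5) = 1632 - 1560 = 72

Answer: 72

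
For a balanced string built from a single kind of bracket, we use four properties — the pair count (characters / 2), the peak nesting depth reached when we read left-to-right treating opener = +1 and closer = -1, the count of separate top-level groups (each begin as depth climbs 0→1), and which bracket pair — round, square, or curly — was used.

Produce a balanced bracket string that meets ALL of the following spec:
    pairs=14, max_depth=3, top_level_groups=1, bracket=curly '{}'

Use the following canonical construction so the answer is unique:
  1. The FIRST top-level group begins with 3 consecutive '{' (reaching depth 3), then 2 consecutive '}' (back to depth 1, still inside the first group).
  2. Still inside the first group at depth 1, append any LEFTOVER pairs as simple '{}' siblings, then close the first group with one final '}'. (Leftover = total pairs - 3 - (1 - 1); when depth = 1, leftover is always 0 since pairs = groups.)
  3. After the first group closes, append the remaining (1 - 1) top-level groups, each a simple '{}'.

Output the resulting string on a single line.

Spec: pairs=14 depth=3 groups=1
Leftover pairs = 14 - 3 - (1-1) = 11
First group: deep chain of depth 3 + 11 sibling pairs
Remaining 0 groups: simple '{}' each

Answer: {{{}}{}{}{}{}{}{}{}{}{}{}{}}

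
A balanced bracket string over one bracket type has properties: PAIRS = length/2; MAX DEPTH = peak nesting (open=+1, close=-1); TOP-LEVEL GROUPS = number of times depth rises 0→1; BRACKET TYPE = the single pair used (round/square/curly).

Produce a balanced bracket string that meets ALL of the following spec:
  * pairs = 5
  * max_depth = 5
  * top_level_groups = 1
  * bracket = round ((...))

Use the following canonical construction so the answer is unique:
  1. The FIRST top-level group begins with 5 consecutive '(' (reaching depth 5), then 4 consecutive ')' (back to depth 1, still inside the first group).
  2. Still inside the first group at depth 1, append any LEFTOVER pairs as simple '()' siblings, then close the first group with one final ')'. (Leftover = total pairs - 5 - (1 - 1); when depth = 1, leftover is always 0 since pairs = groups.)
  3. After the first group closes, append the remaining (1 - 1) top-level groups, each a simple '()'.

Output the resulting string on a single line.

Answer: ((((()))))

Derivation:
Spec: pairs=5 depth=5 groups=1
Leftover pairs = 5 - 5 - (1-1) = 0
First group: deep chain of depth 5 + 0 sibling pairs
Remaining 0 groups: simple '()' each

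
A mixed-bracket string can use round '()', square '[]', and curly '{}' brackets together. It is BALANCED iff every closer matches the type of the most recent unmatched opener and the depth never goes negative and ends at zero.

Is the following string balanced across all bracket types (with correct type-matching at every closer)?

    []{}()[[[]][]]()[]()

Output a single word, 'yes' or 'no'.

pos 0: push '['; stack = [
pos 1: ']' matches '['; pop; stack = (empty)
pos 2: push '{'; stack = {
pos 3: '}' matches '{'; pop; stack = (empty)
pos 4: push '('; stack = (
pos 5: ')' matches '('; pop; stack = (empty)
pos 6: push '['; stack = [
pos 7: push '['; stack = [[
pos 8: push '['; stack = [[[
pos 9: ']' matches '['; pop; stack = [[
pos 10: ']' matches '['; pop; stack = [
pos 11: push '['; stack = [[
pos 12: ']' matches '['; pop; stack = [
pos 13: ']' matches '['; pop; stack = (empty)
pos 14: push '('; stack = (
pos 15: ')' matches '('; pop; stack = (empty)
pos 16: push '['; stack = [
pos 17: ']' matches '['; pop; stack = (empty)
pos 18: push '('; stack = (
pos 19: ')' matches '('; pop; stack = (empty)
end: stack empty → VALID
Verdict: properly nested → yes

Answer: yes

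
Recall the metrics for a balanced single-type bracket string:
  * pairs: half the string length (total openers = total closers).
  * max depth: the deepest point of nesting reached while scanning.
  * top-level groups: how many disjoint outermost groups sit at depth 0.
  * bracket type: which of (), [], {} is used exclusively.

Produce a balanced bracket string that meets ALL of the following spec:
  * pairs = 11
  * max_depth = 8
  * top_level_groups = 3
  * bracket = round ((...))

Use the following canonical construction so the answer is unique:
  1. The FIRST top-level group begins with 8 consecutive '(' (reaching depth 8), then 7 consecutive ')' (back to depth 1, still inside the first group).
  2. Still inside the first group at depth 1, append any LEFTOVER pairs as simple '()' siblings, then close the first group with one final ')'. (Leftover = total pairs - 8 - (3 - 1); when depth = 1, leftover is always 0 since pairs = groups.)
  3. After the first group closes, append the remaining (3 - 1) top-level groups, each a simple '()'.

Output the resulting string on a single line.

Answer: (((((((()))))))())()()

Derivation:
Spec: pairs=11 depth=8 groups=3
Leftover pairs = 11 - 8 - (3-1) = 1
First group: deep chain of depth 8 + 1 sibling pairs
Remaining 2 groups: simple '()' each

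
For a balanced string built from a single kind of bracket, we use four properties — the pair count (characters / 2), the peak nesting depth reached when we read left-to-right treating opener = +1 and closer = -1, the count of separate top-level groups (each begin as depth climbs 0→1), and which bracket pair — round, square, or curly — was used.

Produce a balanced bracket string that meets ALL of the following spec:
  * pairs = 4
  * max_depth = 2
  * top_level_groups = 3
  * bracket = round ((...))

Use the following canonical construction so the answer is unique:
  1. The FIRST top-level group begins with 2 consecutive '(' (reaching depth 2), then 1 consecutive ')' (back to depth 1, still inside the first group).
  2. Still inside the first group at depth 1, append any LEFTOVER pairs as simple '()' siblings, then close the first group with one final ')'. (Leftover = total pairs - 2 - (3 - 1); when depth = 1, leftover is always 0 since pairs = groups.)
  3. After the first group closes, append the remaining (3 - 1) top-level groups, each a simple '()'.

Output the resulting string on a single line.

Spec: pairs=4 depth=2 groups=3
Leftover pairs = 4 - 2 - (3-1) = 0
First group: deep chain of depth 2 + 0 sibling pairs
Remaining 2 groups: simple '()' each

Answer: (())()()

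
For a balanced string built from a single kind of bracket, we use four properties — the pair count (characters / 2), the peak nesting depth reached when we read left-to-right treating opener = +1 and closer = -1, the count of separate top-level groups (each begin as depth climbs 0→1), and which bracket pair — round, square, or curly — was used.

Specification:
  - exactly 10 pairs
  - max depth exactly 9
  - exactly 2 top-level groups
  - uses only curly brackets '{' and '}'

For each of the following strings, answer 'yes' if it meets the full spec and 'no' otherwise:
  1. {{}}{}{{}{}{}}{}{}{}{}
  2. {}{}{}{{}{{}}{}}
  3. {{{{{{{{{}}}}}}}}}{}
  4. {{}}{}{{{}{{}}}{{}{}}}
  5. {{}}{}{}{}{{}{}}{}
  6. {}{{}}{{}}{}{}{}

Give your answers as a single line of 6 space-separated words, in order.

Answer: no no yes no no no

Derivation:
String 1 '{{}}{}{{}{}{}}{}{}{}{}': depth seq [1 2 1 0 1 0 1 2 1 2 1 2 1 0 1 0 1 0 1 0 1 0]
  -> pairs=11 depth=2 groups=7 -> no
String 2 '{}{}{}{{}{{}}{}}': depth seq [1 0 1 0 1 0 1 2 1 2 3 2 1 2 1 0]
  -> pairs=8 depth=3 groups=4 -> no
String 3 '{{{{{{{{{}}}}}}}}}{}': depth seq [1 2 3 4 5 6 7 8 9 8 7 6 5 4 3 2 1 0 1 0]
  -> pairs=10 depth=9 groups=2 -> yes
String 4 '{{}}{}{{{}{{}}}{{}{}}}': depth seq [1 2 1 0 1 0 1 2 3 2 3 4 3 2 1 2 3 2 3 2 1 0]
  -> pairs=11 depth=4 groups=3 -> no
String 5 '{{}}{}{}{}{{}{}}{}': depth seq [1 2 1 0 1 0 1 0 1 0 1 2 1 2 1 0 1 0]
  -> pairs=9 depth=2 groups=6 -> no
String 6 '{}{{}}{{}}{}{}{}': depth seq [1 0 1 2 1 0 1 2 1 0 1 0 1 0 1 0]
  -> pairs=8 depth=2 groups=6 -> no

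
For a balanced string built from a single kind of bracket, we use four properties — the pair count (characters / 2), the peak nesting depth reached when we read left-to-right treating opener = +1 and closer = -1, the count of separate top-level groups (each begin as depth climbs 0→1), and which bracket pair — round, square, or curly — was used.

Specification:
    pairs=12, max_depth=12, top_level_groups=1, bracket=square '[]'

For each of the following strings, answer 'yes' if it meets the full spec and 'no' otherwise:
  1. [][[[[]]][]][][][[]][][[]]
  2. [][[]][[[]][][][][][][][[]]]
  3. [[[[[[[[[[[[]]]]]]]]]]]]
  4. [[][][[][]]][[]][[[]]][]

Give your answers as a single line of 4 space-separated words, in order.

Answer: no no yes no

Derivation:
String 1 '[][[[[]]][]][][][[]][][[]]': depth seq [1 0 1 2 3 4 3 2 1 2 1 0 1 0 1 0 1 2 1 0 1 0 1 2 1 0]
  -> pairs=13 depth=4 groups=7 -> no
String 2 '[][[]][[[]][][][][][][][[]]]': depth seq [1 0 1 2 1 0 1 2 3 2 1 2 1 2 1 2 1 2 1 2 1 2 1 2 3 2 1 0]
  -> pairs=14 depth=3 groups=3 -> no
String 3 '[[[[[[[[[[[[]]]]]]]]]]]]': depth seq [1 2 3 4 5 6 7 8 9 10 11 12 11 10 9 8 7 6 5 4 3 2 1 0]
  -> pairs=12 depth=12 groups=1 -> yes
String 4 '[[][][[][]]][[]][[[]]][]': depth seq [1 2 1 2 1 2 3 2 3 2 1 0 1 2 1 0 1 2 3 2 1 0 1 0]
  -> pairs=12 depth=3 groups=4 -> no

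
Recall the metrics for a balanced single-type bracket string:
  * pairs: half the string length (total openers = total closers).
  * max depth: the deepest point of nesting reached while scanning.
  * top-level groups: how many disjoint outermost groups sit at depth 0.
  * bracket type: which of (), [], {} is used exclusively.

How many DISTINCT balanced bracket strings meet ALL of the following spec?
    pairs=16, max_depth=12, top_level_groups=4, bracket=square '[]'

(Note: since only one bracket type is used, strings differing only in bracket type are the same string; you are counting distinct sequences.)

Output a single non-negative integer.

Answer: 96

Derivation:
Spec: pairs=16 depth=12 groups=4
Count(depth <= 12) = 4345961
Count(depth <= 11) = 4345865
Count(depth == 12) = 4345961 - 4345865 = 96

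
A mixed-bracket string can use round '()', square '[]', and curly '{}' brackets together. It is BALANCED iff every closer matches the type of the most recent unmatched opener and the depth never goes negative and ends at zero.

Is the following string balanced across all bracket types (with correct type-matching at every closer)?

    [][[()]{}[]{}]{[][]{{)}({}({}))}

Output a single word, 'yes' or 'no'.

pos 0: push '['; stack = [
pos 1: ']' matches '['; pop; stack = (empty)
pos 2: push '['; stack = [
pos 3: push '['; stack = [[
pos 4: push '('; stack = [[(
pos 5: ')' matches '('; pop; stack = [[
pos 6: ']' matches '['; pop; stack = [
pos 7: push '{'; stack = [{
pos 8: '}' matches '{'; pop; stack = [
pos 9: push '['; stack = [[
pos 10: ']' matches '['; pop; stack = [
pos 11: push '{'; stack = [{
pos 12: '}' matches '{'; pop; stack = [
pos 13: ']' matches '['; pop; stack = (empty)
pos 14: push '{'; stack = {
pos 15: push '['; stack = {[
pos 16: ']' matches '['; pop; stack = {
pos 17: push '['; stack = {[
pos 18: ']' matches '['; pop; stack = {
pos 19: push '{'; stack = {{
pos 20: push '{'; stack = {{{
pos 21: saw closer ')' but top of stack is '{' (expected '}') → INVALID
Verdict: type mismatch at position 21: ')' closes '{' → no

Answer: no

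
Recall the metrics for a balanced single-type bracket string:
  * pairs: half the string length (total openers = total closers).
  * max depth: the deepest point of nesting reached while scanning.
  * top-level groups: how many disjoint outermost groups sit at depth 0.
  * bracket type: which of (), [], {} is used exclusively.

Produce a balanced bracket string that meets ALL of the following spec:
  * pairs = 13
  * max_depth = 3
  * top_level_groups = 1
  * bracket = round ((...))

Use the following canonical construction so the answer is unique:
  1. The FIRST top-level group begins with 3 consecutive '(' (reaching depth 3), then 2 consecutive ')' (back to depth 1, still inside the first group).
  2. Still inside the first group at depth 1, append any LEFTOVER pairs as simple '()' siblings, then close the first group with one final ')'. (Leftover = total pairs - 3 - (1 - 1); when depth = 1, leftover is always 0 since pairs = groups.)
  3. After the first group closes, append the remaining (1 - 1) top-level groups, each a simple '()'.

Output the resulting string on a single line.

Answer: ((())()()()()()()()()()())

Derivation:
Spec: pairs=13 depth=3 groups=1
Leftover pairs = 13 - 3 - (1-1) = 10
First group: deep chain of depth 3 + 10 sibling pairs
Remaining 0 groups: simple '()' each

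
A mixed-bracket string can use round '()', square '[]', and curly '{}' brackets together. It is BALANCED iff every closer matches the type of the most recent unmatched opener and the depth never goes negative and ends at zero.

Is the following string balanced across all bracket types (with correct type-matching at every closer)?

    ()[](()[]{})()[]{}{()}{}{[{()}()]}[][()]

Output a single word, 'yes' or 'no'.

pos 0: push '('; stack = (
pos 1: ')' matches '('; pop; stack = (empty)
pos 2: push '['; stack = [
pos 3: ']' matches '['; pop; stack = (empty)
pos 4: push '('; stack = (
pos 5: push '('; stack = ((
pos 6: ')' matches '('; pop; stack = (
pos 7: push '['; stack = ([
pos 8: ']' matches '['; pop; stack = (
pos 9: push '{'; stack = ({
pos 10: '}' matches '{'; pop; stack = (
pos 11: ')' matches '('; pop; stack = (empty)
pos 12: push '('; stack = (
pos 13: ')' matches '('; pop; stack = (empty)
pos 14: push '['; stack = [
pos 15: ']' matches '['; pop; stack = (empty)
pos 16: push '{'; stack = {
pos 17: '}' matches '{'; pop; stack = (empty)
pos 18: push '{'; stack = {
pos 19: push '('; stack = {(
pos 20: ')' matches '('; pop; stack = {
pos 21: '}' matches '{'; pop; stack = (empty)
pos 22: push '{'; stack = {
pos 23: '}' matches '{'; pop; stack = (empty)
pos 24: push '{'; stack = {
pos 25: push '['; stack = {[
pos 26: push '{'; stack = {[{
pos 27: push '('; stack = {[{(
pos 28: ')' matches '('; pop; stack = {[{
pos 29: '}' matches '{'; pop; stack = {[
pos 30: push '('; stack = {[(
pos 31: ')' matches '('; pop; stack = {[
pos 32: ']' matches '['; pop; stack = {
pos 33: '}' matches '{'; pop; stack = (empty)
pos 34: push '['; stack = [
pos 35: ']' matches '['; pop; stack = (empty)
pos 36: push '['; stack = [
pos 37: push '('; stack = [(
pos 38: ')' matches '('; pop; stack = [
pos 39: ']' matches '['; pop; stack = (empty)
end: stack empty → VALID
Verdict: properly nested → yes

Answer: yes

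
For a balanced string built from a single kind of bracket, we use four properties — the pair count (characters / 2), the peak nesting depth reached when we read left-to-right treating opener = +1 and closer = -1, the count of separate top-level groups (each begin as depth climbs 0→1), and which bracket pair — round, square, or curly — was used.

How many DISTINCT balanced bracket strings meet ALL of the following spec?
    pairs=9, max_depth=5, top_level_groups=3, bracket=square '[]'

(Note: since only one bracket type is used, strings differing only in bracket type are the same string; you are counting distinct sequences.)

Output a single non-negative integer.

Spec: pairs=9 depth=5 groups=3
Count(depth <= 5) = 965
Count(depth <= 4) = 809
Count(depth == 5) = 965 - 809 = 156

Answer: 156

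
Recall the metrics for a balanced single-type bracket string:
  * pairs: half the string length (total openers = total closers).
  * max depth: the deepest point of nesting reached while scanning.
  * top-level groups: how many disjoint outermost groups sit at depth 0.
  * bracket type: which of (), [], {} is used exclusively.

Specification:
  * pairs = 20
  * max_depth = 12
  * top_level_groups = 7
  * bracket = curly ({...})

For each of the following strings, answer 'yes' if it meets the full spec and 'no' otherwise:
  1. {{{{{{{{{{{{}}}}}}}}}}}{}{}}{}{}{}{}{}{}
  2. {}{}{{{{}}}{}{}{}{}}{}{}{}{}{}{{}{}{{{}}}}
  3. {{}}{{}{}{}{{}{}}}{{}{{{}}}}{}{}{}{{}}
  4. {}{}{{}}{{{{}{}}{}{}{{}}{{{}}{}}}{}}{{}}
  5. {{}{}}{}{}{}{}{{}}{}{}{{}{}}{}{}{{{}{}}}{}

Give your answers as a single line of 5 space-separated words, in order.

String 1 '{{{{{{{{{{{{}}}}}}}}}}}{}{}}{}{}{}{}{}{}': depth seq [1 2 3 4 5 6 7 8 9 10 11 12 11 10 9 8 7 6 5 4 3 2 1 2 1 2 1 0 1 0 1 0 1 0 1 0 1 0 1 0]
  -> pairs=20 depth=12 groups=7 -> yes
String 2 '{}{}{{{{}}}{}{}{}{}}{}{}{}{}{}{{}{}{{{}}}}': depth seq [1 0 1 0 1 2 3 4 3 2 1 2 1 2 1 2 1 2 1 0 1 0 1 0 1 0 1 0 1 0 1 2 1 2 1 2 3 4 3 2 1 0]
  -> pairs=21 depth=4 groups=9 -> no
String 3 '{{}}{{}{}{}{{}{}}}{{}{{{}}}}{}{}{}{{}}': depth seq [1 2 1 0 1 2 1 2 1 2 1 2 3 2 3 2 1 0 1 2 1 2 3 4 3 2 1 0 1 0 1 0 1 0 1 2 1 0]
  -> pairs=19 depth=4 groups=7 -> no
String 4 '{}{}{{}}{{{{}{}}{}{}{{}}{{{}}{}}}{}}{{}}': depth seq [1 0 1 0 1 2 1 0 1 2 3 4 3 4 3 2 3 2 3 2 3 4 3 2 3 4 5 4 3 4 3 2 1 2 1 0 1 2 1 0]
  -> pairs=20 depth=5 groups=5 -> no
String 5 '{{}{}}{}{}{}{}{{}}{}{}{{}{}}{}{}{{{}{}}}{}': depth seq [1 2 1 2 1 0 1 0 1 0 1 0 1 0 1 2 1 0 1 0 1 0 1 2 1 2 1 0 1 0 1 0 1 2 3 2 3 2 1 0 1 0]
  -> pairs=21 depth=3 groups=13 -> no

Answer: yes no no no no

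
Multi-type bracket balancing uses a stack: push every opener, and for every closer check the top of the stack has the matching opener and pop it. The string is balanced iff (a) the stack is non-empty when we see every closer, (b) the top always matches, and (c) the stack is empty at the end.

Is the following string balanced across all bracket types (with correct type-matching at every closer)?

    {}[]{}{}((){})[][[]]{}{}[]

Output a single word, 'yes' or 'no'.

pos 0: push '{'; stack = {
pos 1: '}' matches '{'; pop; stack = (empty)
pos 2: push '['; stack = [
pos 3: ']' matches '['; pop; stack = (empty)
pos 4: push '{'; stack = {
pos 5: '}' matches '{'; pop; stack = (empty)
pos 6: push '{'; stack = {
pos 7: '}' matches '{'; pop; stack = (empty)
pos 8: push '('; stack = (
pos 9: push '('; stack = ((
pos 10: ')' matches '('; pop; stack = (
pos 11: push '{'; stack = ({
pos 12: '}' matches '{'; pop; stack = (
pos 13: ')' matches '('; pop; stack = (empty)
pos 14: push '['; stack = [
pos 15: ']' matches '['; pop; stack = (empty)
pos 16: push '['; stack = [
pos 17: push '['; stack = [[
pos 18: ']' matches '['; pop; stack = [
pos 19: ']' matches '['; pop; stack = (empty)
pos 20: push '{'; stack = {
pos 21: '}' matches '{'; pop; stack = (empty)
pos 22: push '{'; stack = {
pos 23: '}' matches '{'; pop; stack = (empty)
pos 24: push '['; stack = [
pos 25: ']' matches '['; pop; stack = (empty)
end: stack empty → VALID
Verdict: properly nested → yes

Answer: yes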